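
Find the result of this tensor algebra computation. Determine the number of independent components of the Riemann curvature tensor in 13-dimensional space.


The Riemann tensor in d dimensions has d^2(d^2 - 1)/12 independent components.
d = 13, so d^2 = 169
d^2 - 1 = 168
d^2(d^2 - 1) = 169 * 168 = 28392
Divide by 12: 28392 / 12 = 2366

2366


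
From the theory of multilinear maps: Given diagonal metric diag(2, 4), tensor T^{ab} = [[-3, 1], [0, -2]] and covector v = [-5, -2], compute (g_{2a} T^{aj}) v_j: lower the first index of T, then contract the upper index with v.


Step 1: lower the first index. For a diagonal metric, g_{ia} T^{aj} = g_{ii} T^{ij} (no sum on i).
g_{22} = 4
S_2{}^1 = 4 * T^{21} = 4 * 0 = 0
S_2{}^2 = 4 * T^{22} = 4 * -2 = -8
Step 2: contract S_2{}^j with v_j.
S_2{}^1 * v_1 = 0 * -5 = 0
S_2{}^2 * v_2 = -8 * -2 = 16
Result = 0 + 16 = 16

16


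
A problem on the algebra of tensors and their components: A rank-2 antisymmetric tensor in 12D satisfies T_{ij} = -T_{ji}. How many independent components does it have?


An antisymmetric rank-2 tensor satisfies A_{ij} = -A_{ji}, so diagonal entries are zero.
The independent components are the upper-triangular entries: C(n, 2) = n(n-1)/2.
n = 12
C(12, 2) = 12 * 11 / 2 = 132 / 2 = 66

66


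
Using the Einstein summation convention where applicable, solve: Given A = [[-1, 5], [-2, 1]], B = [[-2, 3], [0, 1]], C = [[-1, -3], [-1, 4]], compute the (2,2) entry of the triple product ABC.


(ABC)_{22} = sum_m (AB)_{2m} C_{m2}. First compute row 2 of AB.
(AB)_{21} = -2*-2 + 1*0 = 4
(AB)_{22} = -2*3 + 1*1 = -5
Now contract with column 2 of C:
(AB)_{21} * C_{12} = 4 * -3 = -12
(AB)_{22} * C_{22} = -5 * 4 = -20
(ABC)_{22} = -12 + -20 = -32

-32


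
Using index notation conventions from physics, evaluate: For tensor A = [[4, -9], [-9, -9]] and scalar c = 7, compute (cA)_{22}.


Scalar multiplication: (cA)_{ij} = c * A_{ij}.
c = 7
A_{22} = -9
(cA)_{22} = 7 * -9 = -63

-63


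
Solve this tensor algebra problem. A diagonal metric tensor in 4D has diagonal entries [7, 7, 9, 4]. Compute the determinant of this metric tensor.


For a diagonal metric, the determinant is the product of diagonal entries.
Diagonal entries: 7, 7, 9, 4
det(g) = 7 * 7 * 9 * 4 = 1764

1764


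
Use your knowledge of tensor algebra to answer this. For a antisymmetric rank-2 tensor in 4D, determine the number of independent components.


A antisymmetric rank-2 tensor in d dimensions has d(d-1)/2 independent components.
d = 4
d(d-1)/2 = 4 * 3 / 2 = 12 / 2 = 6

6


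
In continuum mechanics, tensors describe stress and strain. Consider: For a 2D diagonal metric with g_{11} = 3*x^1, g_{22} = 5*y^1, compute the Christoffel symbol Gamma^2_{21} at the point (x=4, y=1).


For a diagonal metric, Gamma^k_{ij} = (1/2) g^{kk} (dg_{ik}/dx_j + dg_{jk}/dx_i - dg_{ij}/dx_k).
The metric is diagonal, so g_{ab} = 0 for a != b.
At the given point: g_{11} = 12, g_{22} = 5
g^{22} = 1/5
dg_{22}/dx_1 = dg_{22}/dx_1 = 0
dg_{12}/dx_2 = 0 (off-diagonal)
dg_{21}/dx_2 = 0 (off-diagonal)
Numerator = 0 + 0 - 0 = 0
Gamma^2_{21} = 0 / (2 * 5) = 0

0


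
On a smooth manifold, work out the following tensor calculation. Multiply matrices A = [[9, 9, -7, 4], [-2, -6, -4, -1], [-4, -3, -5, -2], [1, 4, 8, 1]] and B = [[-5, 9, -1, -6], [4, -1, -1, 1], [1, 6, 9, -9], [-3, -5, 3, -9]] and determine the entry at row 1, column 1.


(AB)_{ij} = sum_k A_{ik} B_{kj}.
For i=1, j=1:
A_{11} * B_{11} = 9 * -5 = -45
A_{12} * B_{21} = 9 * 4 = 36
A_{13} * B_{31} = -7 * 1 = -7
A_{14} * B_{41} = 4 * -3 = -12
Sum = -45 + 36 + -7 + -12 = -28

-28


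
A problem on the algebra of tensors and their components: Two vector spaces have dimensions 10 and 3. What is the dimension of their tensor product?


The dimension of a tensor product is the product of dimensions.
dim(V) = 10, dim(W) = 3
dim(V (x) W) = 10 * 3 = 30

30


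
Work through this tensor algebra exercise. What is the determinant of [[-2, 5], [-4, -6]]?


For a 2x2 matrix [[a, b], [c, d]], det = a*d - b*c.
a = -2, b = 5, c = -4, d = -6
a*d = -2 * -6 = 12
b*c = 5 * -4 = -20
det = 12 - -20 = 32

32


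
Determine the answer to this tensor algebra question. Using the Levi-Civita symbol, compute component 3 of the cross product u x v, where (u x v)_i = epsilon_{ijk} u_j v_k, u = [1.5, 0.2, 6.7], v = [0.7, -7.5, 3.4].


(u x v)_3 = sum_{j,k} epsilon_{3jk} u_j v_k. Only permutations of (1,2,3) contribute; the two non-zero terms are:
eps_{312} u_1 v_2 = 1 * 1.5 * -7.5 = -11.25
eps_{321} u_2 v_1 = -1 * 0.2 * 0.7 = -0.14
(u x v)_3 = -11.39

-11.39


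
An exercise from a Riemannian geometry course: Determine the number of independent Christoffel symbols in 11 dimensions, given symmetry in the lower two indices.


Christoffel symbols Gamma^k_{ij} are symmetric in i,j, so there are d * d(d+1)/2 independent symbols.
d = 11
d(d+1)/2 = 11 * 12 / 2 = 66
Total = 11 * 66 = 726

726


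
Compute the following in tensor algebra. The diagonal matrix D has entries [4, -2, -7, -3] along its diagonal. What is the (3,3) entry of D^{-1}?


For a diagonal matrix, the inverse has entries (D^{-1})_{ii} = 1/d_{ii}.
The diagonal entries are: d_{11} = 4, d_{22} = -2, d_{33} = -7, d_{44} = -3
We need (D^{-1})_{33} = 1/d_{33} = 1/-7 = -1/7

-1/7


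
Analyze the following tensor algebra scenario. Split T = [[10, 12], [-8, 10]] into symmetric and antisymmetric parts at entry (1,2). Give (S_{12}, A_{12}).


T_{12} = 12
T_{21} = -8
S_{12} = (12 + -8)/2 = 4/2 = 2
A_{12} = (12 - -8)/2 = 20/2 = 10
Check: S + A = 2 + 10 = 12 = T_{12}.

(2, 10)


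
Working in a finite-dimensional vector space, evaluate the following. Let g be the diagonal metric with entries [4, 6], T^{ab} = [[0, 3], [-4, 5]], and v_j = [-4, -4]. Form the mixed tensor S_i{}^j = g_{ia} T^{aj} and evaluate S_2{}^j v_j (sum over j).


Step 1: lower the first index. For a diagonal metric, g_{ia} T^{aj} = g_{ii} T^{ij} (no sum on i).
g_{22} = 6
S_2{}^1 = 6 * T^{21} = 6 * -4 = -24
S_2{}^2 = 6 * T^{22} = 6 * 5 = 30
Step 2: contract S_2{}^j with v_j.
S_2{}^1 * v_1 = -24 * -4 = 96
S_2{}^2 * v_2 = 30 * -4 = -120
Result = 96 + -120 = -24

-24


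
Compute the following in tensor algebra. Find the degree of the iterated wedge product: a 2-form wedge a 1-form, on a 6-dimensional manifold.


The degree of a wedge product is the sum of the degrees of the individual forms.
Degrees: 2, 1
Total degree = 2 + 1 = 3

3


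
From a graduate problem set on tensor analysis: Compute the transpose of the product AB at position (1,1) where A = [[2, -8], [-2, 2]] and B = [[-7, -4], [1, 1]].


(AB)^T_{ij} = (AB)_{ji} = sum_k A_{jk} B_{ki}.
For i=1, j=1 we need (AB)_{11}:
A_{11} * B_{11} = 2 * -7 = -14
A_{12} * B_{21} = -8 * 1 = -8
Sum = -14 + -8 = -22

-22


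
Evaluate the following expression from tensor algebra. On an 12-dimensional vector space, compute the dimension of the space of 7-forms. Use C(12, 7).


The dimension of the space of p-forms on an n-dimensional space is C(n, p).
n = 12, p = 7
C(12, 7) = 12! / (7! * 5!) = 792

792


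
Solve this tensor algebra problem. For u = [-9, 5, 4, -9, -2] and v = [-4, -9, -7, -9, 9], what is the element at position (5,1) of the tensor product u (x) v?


The outer product entry T_{ij} = u_i * v_j.
We need i=5, j=1.
u_5 = -2, v_1 = -4
T_{5,1} = -2 * -4 = 8

8


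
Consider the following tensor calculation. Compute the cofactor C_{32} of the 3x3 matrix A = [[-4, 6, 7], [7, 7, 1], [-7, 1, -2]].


To find cofactor C_{32}, delete row 3 and column 2.
The resulting 2x2 submatrix is: [[-4, 7], [7, 1]]
Minor M_{32} = -4*1 - 7*7
  = -4 - 49 = -53
Sign = (-1)^(3+2) = (-1)^5 = -1
Cofactor C_{32} = -1 * -53 = 53

53


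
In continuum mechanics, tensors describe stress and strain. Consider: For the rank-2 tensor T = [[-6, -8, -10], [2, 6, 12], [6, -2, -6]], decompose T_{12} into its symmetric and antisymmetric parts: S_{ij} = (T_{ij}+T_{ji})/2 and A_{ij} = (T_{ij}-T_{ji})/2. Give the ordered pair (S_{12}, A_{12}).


T_{12} = -8
T_{21} = 2
S_{12} = (-8 + 2)/2 = -6/2 = -3
A_{12} = (-8 - 2)/2 = -10/2 = -5
Check: S + A = -3 + -5 = -8 = T_{12}.

(-3, -5)


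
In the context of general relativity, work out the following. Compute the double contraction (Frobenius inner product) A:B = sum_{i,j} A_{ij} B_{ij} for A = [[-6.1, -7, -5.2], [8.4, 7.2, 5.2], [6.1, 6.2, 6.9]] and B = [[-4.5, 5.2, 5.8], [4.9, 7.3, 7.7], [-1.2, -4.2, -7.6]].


A:B = sum over all i,j of A_{ij} * B_{ij}.
Row 1: -6.1*-4.5=27.45, -7*5.2=-36.4, -5.2*5.8=-30.16 => row sum = -39.11
Row 2: 8.4*4.9=41.16, 7.2*7.3=52.56, 5.2*7.7=40.04 => row sum = 133.76
Row 3: 6.1*-1.2=-7.32, 6.2*-4.2=-26.04, 6.9*-7.6=-52.44 => row sum = -85.8
Total = -39.11 + 133.76 + -85.8 = 8.85

8.85


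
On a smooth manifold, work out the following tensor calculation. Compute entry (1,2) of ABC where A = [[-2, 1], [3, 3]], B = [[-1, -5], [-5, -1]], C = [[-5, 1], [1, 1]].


(ABC)_{12} = sum_m (AB)_{1m} C_{m2}. First compute row 1 of AB.
(AB)_{11} = -2*-1 + 1*-5 = -3
(AB)_{12} = -2*-5 + 1*-1 = 9
Now contract with column 2 of C:
(AB)_{11} * C_{12} = -3 * 1 = -3
(AB)_{12} * C_{22} = 9 * 1 = 9
(ABC)_{12} = -3 + 9 = 6

6


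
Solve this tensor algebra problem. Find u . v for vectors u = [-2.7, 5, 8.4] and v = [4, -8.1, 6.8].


The inner product u . v = sum of u_i * v_i.
Term-by-term: -2.7 * 4, 5 * -8.1, 8.4 * 6.8
Products: -10.8, -40.5, 57.12
Sum = -10.8 + -40.5 + 57.12 = 5.82

5.82


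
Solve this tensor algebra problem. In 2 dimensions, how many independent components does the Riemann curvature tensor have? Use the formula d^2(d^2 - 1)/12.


The Riemann tensor in d dimensions has d^2(d^2 - 1)/12 independent components.
d = 2, so d^2 = 4
d^2 - 1 = 3
d^2(d^2 - 1) = 4 * 3 = 12
Divide by 12: 12 / 12 = 1

1


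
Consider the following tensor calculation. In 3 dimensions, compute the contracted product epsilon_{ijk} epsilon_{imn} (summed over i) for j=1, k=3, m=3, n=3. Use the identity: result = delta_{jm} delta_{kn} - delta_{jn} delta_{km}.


Using the identity: epsilon_{ijk} epsilon_{imn} = delta_{jm} delta_{kn} - delta_{jn} delta_{km}.
delta_{13} = 0
delta_{33} = 1
delta_{13} = 0
delta_{33} = 1
Result = 0 * 1 - 0 * 1 = 0 - 0 = 0

0


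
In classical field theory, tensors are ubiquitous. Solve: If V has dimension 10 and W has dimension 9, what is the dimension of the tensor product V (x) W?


The dimension of a tensor product is the product of dimensions.
dim(V) = 10, dim(W) = 9
dim(V (x) W) = 10 * 9 = 90

90


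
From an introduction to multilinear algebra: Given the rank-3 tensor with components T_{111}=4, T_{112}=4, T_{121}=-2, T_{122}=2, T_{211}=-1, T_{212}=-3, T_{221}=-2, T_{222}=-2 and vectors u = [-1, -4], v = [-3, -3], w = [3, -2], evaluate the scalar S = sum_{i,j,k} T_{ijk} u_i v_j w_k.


S = sum over i,j,k of T_{ijk} u_i v_j w_k. Expanding all 8 terms:
T_{111}*u_1*v_1*w_1 = 4*-1*-3*3 = 36  (running total: 36)
T_{112}*u_1*v_1*w_2 = 4*-1*-3*-2 = -24  (running total: 12)
T_{121}*u_1*v_2*w_1 = -2*-1*-3*3 = -18  (running total: -6)
T_{122}*u_1*v_2*w_2 = 2*-1*-3*-2 = -12  (running total: -18)
T_{211}*u_2*v_1*w_1 = -1*-4*-3*3 = -36  (running total: -54)
T_{212}*u_2*v_1*w_2 = -3*-4*-3*-2 = 72  (running total: 18)
T_{221}*u_2*v_2*w_1 = -2*-4*-3*3 = -72  (running total: -54)
T_{222}*u_2*v_2*w_2 = -2*-4*-3*-2 = 48  (running total: -6)
S = -6

-6


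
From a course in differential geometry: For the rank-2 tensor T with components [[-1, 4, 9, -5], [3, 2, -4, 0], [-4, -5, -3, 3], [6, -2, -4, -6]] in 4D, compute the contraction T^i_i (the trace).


The contraction (trace) of a rank-2 tensor is the sum of its diagonal elements.
Diagonal entries: A[1,1] = -1, A[2,2] = 2, A[3,3] = -3, A[4,4] = -6
Tr(A) = -1 + 2 + -3 + -6 = -8

-8


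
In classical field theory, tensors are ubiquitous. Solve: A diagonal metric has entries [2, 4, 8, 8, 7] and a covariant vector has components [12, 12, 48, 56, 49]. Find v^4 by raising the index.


To raise an index with a diagonal metric: v^i = v_i / g_{ii}.
For index 4: v_4 = 56, g_{44} = 8
v^4 = 56 / 8 = 7

7


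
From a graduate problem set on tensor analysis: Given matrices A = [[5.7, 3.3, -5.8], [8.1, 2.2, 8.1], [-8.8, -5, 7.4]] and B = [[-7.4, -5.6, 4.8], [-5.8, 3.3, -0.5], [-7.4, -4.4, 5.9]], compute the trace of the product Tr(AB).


Tr(AB) = sum_i (AB)_{ii} where (AB)_{ii} = sum_k A_{ik} B_{ki}.
(AB)_{11} = 5.7*-7.4 + 3.3*-5.8 + -5.8*-7.4 = -18.4
(AB)_{22} = 8.1*-5.6 + 2.2*3.3 + 8.1*-4.4 = -73.74
(AB)_{33} = -8.8*4.8 + -5*-0.5 + 7.4*5.9 = 3.92
Tr(AB) = -18.4 + -73.74 + 3.92 = -88.22

-88.22


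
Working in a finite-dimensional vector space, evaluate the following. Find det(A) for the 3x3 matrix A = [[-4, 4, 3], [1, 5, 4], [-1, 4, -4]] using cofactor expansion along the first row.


Expanding along the first row, det(A) = a11*M_11 - a12*M_12 + a13*M_13, where M_1j is the (1,j) minor.
Minor M_11 = 5*-4 - 4*4 = -36
Minor M_12 = 1*-4 - 4*-1 = 0
Minor M_13 = 1*4 - 5*-1 = 9
det = -4*(-36) - 4*(0) + 3*(9)
    = 144 - 0 + 27
    = 171

171


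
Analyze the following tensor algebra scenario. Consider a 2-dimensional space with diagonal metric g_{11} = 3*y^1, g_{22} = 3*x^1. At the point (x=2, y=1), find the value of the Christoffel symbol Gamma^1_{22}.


For a diagonal metric, Gamma^k_{ij} = (1/2) g^{kk} (dg_{ik}/dx_j + dg_{jk}/dx_i - dg_{ij}/dx_k).
The metric is diagonal, so g_{ab} = 0 for a != b.
At the given point: g_{11} = 3, g_{22} = 6
g^{11} = 1/3
dg_{21}/dx_2 = 0 (off-diagonal)
dg_{21}/dx_2 = 0 (off-diagonal)
dg_{22}/dx_1 = dg_{22}/dx_1 = 3
Numerator = 0 + 0 - 3 = -3
Gamma^1_{22} = -3 / (2 * 3) = -1/2

-1/2


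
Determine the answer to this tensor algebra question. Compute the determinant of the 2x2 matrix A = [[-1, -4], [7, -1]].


For a 2x2 matrix [[a, b], [c, d]], det = a*d - b*c.
a = -1, b = -4, c = 7, d = -1
a*d = -1 * -1 = 1
b*c = -4 * 7 = -28
det = 1 - -28 = 29

29


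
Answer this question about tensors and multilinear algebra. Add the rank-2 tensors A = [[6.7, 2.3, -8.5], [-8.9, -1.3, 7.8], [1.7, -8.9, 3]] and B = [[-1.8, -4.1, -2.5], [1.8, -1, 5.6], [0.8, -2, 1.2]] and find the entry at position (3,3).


Tensor addition is component-wise: (A + B)_{ij} = A_{ij} + B_{ij}.
A_{33} = 3
B_{33} = 1.2
(A + B)_{33} = 3 + 1.2 = 4.2

4.2


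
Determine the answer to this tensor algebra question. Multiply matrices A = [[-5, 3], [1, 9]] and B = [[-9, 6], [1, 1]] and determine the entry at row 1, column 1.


(AB)_{ij} = sum_k A_{ik} B_{kj}.
For i=1, j=1:
A_{11} * B_{11} = -5 * -9 = 45
A_{12} * B_{21} = 3 * 1 = 3
Sum = 45 + 3 = 48

48


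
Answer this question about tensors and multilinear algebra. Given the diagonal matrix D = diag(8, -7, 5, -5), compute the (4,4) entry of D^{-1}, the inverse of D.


For a diagonal matrix, the inverse has entries (D^{-1})_{ii} = 1/d_{ii}.
The diagonal entries are: d_{11} = 8, d_{22} = -7, d_{33} = 5, d_{44} = -5
We need (D^{-1})_{44} = 1/d_{44} = 1/-5 = -1/5

-1/5


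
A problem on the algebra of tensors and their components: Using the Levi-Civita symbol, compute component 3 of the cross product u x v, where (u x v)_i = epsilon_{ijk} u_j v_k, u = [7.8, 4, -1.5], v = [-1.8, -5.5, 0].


(u x v)_3 = sum_{j,k} epsilon_{3jk} u_j v_k. Only permutations of (1,2,3) contribute; the two non-zero terms are:
eps_{312} u_1 v_2 = 1 * 7.8 * -5.5 = -42.9
eps_{321} u_2 v_1 = -1 * 4 * -1.8 = 7.2
(u x v)_3 = -35.7

-35.7


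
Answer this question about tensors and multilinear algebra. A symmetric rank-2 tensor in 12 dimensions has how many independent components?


A symmetric rank-2 tensor in d dimensions has d(d+1)/2 independent components.
d = 12
d(d+1)/2 = 12 * 13 / 2 = 156 / 2 = 78

78


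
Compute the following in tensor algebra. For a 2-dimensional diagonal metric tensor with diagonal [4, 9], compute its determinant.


For a diagonal metric, the determinant is the product of diagonal entries.
Diagonal entries: 4, 9
det(g) = 4 * 9 = 36

36


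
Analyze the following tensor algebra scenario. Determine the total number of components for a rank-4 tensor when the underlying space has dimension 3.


The number of components of a rank-r tensor in d dimensions is d^r.
Here d = 3 and r = 4.
3^4 = 81

81


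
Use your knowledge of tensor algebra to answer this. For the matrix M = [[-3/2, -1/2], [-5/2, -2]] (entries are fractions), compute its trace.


The trace is the sum of diagonal entries.
Diagonal: M[1,1] = -3/2, M[2,2] = -2
Tr(M) = -3/2 + -2
Computing step by step:
After adding M[1,1]: -3/2
After adding M[2,2]: -7/2
Tr(M) = -7/2

-7/2


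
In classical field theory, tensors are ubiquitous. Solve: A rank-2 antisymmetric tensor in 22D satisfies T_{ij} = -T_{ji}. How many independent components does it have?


An antisymmetric rank-2 tensor satisfies A_{ij} = -A_{ji}, so diagonal entries are zero.
The independent components are the upper-triangular entries: C(n, 2) = n(n-1)/2.
n = 22
C(22, 2) = 22 * 21 / 2 = 462 / 2 = 231

231


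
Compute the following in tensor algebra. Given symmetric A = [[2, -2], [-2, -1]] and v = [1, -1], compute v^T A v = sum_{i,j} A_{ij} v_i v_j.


First compute Av:
(Av)_1 = 2*1 + -2*-1 = 4
(Av)_2 = -2*1 + -1*-1 = -1
Av = [4, -1]
Then v^T (Av) = 1*4 + -1*-1
= 4 + 1 = 5

5


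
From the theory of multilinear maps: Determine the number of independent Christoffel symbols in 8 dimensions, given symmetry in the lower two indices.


Christoffel symbols Gamma^k_{ij} are symmetric in i,j, so there are d * d(d+1)/2 independent symbols.
d = 8
d(d+1)/2 = 8 * 9 / 2 = 36
Total = 8 * 36 = 288

288


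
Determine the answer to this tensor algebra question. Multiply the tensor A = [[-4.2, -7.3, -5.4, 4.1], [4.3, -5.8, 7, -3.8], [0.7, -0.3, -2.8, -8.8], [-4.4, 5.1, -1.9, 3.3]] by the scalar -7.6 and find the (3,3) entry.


Scalar multiplication: (cA)_{ij} = c * A_{ij}.
c = -7.6
A_{33} = -2.8
(cA)_{33} = -7.6 * -2.8 = 21.28

21.28


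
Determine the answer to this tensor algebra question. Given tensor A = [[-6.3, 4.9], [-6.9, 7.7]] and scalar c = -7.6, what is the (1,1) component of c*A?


Scalar multiplication: (cA)_{ij} = c * A_{ij}.
c = -7.6
A_{11} = -6.3
(cA)_{11} = -7.6 * -6.3 = 47.88

47.88


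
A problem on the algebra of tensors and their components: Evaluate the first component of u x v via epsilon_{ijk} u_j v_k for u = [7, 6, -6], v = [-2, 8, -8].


(u x v)_1 = sum_{j,k} epsilon_{1jk} u_j v_k. Only permutations of (1,2,3) contribute; the two non-zero terms are:
eps_{123} u_2 v_3 = 1 * 6 * -8 = -48
eps_{132} u_3 v_2 = -1 * -6 * 8 = 48
(u x v)_1 = 0

0


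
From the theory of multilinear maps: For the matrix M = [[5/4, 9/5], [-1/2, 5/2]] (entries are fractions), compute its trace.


The trace is the sum of diagonal entries.
Diagonal: M[1,1] = 5/4, M[2,2] = 5/2
Tr(M) = 5/4 + 5/2
Computing step by step:
After adding M[1,1]: 5/4
After adding M[2,2]: 15/4
Tr(M) = 15/4

15/4


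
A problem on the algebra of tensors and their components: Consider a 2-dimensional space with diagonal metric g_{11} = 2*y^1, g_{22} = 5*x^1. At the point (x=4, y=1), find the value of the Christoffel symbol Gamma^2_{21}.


For a diagonal metric, Gamma^k_{ij} = (1/2) g^{kk} (dg_{ik}/dx_j + dg_{jk}/dx_i - dg_{ij}/dx_k).
The metric is diagonal, so g_{ab} = 0 for a != b.
At the given point: g_{11} = 2, g_{22} = 20
g^{22} = 1/20
dg_{22}/dx_1 = dg_{22}/dx_1 = 5
dg_{12}/dx_2 = 0 (off-diagonal)
dg_{21}/dx_2 = 0 (off-diagonal)
Numerator = 5 + 0 - 0 = 5
Gamma^2_{21} = 5 / (2 * 20) = 1/8

1/8


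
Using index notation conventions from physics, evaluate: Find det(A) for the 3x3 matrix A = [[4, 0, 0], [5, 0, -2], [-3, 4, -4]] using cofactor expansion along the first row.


Expanding along the first row, det(A) = a11*M_11 - a12*M_12 + a13*M_13, where M_1j is the (1,j) minor.
Minor M_11 = 0*-4 - -2*4 = 8
Minor M_12 = 5*-4 - -2*-3 = -26
Minor M_13 = 5*4 - 0*-3 = 20
det = 4*(8) - 0*(-26) + 0*(20)
    = 32 - 0 + 0
    = 32

32


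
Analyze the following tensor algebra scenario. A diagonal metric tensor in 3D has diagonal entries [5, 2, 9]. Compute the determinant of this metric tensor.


For a diagonal metric, the determinant is the product of diagonal entries.
Diagonal entries: 5, 2, 9
det(g) = 5 * 2 * 9 = 90

90


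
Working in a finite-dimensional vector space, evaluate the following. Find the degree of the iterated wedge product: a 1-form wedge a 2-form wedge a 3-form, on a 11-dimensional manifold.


The degree of a wedge product is the sum of the degrees of the individual forms.
Degrees: 1, 2, 3
Total degree = 1 + 2 + 3 = 6

6


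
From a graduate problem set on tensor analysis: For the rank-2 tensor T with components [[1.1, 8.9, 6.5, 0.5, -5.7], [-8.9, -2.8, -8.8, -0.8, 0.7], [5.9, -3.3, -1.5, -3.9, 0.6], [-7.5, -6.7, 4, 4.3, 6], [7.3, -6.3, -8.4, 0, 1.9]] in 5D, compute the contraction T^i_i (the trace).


The contraction (trace) of a rank-2 tensor is the sum of its diagonal elements.
Diagonal entries: A[1,1] = 1.1, A[2,2] = -2.8, A[3,3] = -1.5, A[4,4] = 4.3, A[5,5] = 1.9
Tr(A) = 1.1 + -2.8 + -1.5 + 4.3 + 1.9 = 3

3


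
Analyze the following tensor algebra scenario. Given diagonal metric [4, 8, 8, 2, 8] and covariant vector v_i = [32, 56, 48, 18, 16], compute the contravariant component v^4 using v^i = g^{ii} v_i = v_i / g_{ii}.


To raise an index with a diagonal metric: v^i = v_i / g_{ii}.
For index 4: v_4 = 18, g_{44} = 2
v^4 = 18 / 2 = 9

9


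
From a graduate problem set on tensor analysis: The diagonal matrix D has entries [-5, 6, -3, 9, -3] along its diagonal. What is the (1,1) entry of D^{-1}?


For a diagonal matrix, the inverse has entries (D^{-1})_{ii} = 1/d_{ii}.
The diagonal entries are: d_{11} = -5, d_{22} = 6, d_{33} = -3, d_{44} = 9, d_{55} = -3
We need (D^{-1})_{11} = 1/d_{11} = 1/-5 = -1/5

-1/5


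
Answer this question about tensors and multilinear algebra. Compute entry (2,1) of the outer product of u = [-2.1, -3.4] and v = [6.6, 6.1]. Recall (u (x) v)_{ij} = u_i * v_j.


The outer product entry T_{ij} = u_i * v_j.
We need i=2, j=1.
u_2 = -3.4, v_1 = 6.6
T_{2,1} = -3.4 * 6.6 = -22.44

-22.44


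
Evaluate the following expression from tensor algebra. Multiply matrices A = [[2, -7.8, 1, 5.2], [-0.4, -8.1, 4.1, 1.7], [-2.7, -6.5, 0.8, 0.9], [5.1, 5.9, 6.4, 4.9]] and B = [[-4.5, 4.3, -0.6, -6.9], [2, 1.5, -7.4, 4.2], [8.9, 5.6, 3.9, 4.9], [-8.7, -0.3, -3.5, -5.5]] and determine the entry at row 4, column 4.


(AB)_{ij} = sum_k A_{ik} B_{kj}.
For i=4, j=4:
A_{41} * B_{14} = 5.1 * -6.9 = -35.19
A_{42} * B_{24} = 5.9 * 4.2 = 24.78
A_{43} * B_{34} = 6.4 * 4.9 = 31.36
A_{44} * B_{44} = 4.9 * -5.5 = -26.95
Sum = -35.19 + 24.78 + 31.36 + -26.95 = -6

-6


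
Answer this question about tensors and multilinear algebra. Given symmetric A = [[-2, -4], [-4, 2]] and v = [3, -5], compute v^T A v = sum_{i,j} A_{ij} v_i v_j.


First compute Av:
(Av)_1 = -2*3 + -4*-5 = 14
(Av)_2 = -4*3 + 2*-5 = -22
Av = [14, -22]
Then v^T (Av) = 3*14 + -5*-22
= 42 + 110 = 152

152


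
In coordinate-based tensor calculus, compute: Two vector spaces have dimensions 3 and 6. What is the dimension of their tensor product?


The dimension of a tensor product is the product of dimensions.
dim(V) = 3, dim(W) = 6
dim(V (x) W) = 3 * 6 = 18

18


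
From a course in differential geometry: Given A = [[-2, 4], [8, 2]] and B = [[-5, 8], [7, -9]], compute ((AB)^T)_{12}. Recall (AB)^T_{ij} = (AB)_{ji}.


(AB)^T_{ij} = (AB)_{ji} = sum_k A_{jk} B_{ki}.
For i=1, j=2 we need (AB)_{21}:
A_{21} * B_{11} = 8 * -5 = -40
A_{22} * B_{21} = 2 * 7 = 14
Sum = -40 + 14 = -26

-26


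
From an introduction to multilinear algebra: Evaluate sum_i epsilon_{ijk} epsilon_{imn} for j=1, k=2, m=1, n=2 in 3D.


Using the identity: epsilon_{ijk} epsilon_{imn} = delta_{jm} delta_{kn} - delta_{jn} delta_{km}.
delta_{11} = 1
delta_{22} = 1
delta_{12} = 0
delta_{21} = 0
Result = 1 * 1 - 0 * 0 = 1 - 0 = 1

1


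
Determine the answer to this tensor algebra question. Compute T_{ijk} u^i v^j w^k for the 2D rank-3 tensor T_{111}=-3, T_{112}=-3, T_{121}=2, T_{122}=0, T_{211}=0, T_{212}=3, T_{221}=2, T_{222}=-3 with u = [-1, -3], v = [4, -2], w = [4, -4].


S = sum over i,j,k of T_{ijk} u_i v_j w_k. Expanding all 8 terms:
T_{111}*u_1*v_1*w_1 = -3*-1*4*4 = 48  (running total: 48)
T_{112}*u_1*v_1*w_2 = -3*-1*4*-4 = -48  (running total: 0)
T_{121}*u_1*v_2*w_1 = 2*-1*-2*4 = 16  (running total: 16)
T_{122}*u_1*v_2*w_2 = 0*-1*-2*-4 = 0  (running total: 16)
T_{211}*u_2*v_1*w_1 = 0*-3*4*4 = 0  (running total: 16)
T_{212}*u_2*v_1*w_2 = 3*-3*4*-4 = 144  (running total: 160)
T_{221}*u_2*v_2*w_1 = 2*-3*-2*4 = 48  (running total: 208)
T_{222}*u_2*v_2*w_2 = -3*-3*-2*-4 = 72  (running total: 280)
S = 280

280


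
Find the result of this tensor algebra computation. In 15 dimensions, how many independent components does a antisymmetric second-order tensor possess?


A antisymmetric rank-2 tensor in d dimensions has d(d-1)/2 independent components.
d = 15
d(d-1)/2 = 15 * 14 / 2 = 210 / 2 = 105

105


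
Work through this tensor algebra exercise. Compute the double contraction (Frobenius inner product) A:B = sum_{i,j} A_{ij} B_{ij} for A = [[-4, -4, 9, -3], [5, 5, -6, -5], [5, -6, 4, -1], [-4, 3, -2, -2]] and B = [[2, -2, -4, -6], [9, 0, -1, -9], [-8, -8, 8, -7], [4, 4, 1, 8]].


A:B = sum over all i,j of A_{ij} * B_{ij}.
Row 1: -4*2=-8, -4*-2=8, 9*-4=-36, -3*-6=18 => row sum = -18
Row 2: 5*9=45, 5*0=0, -6*-1=6, -5*-9=45 => row sum = 96
Row 3: 5*-8=-40, -6*-8=48, 4*8=32, -1*-7=7 => row sum = 47
Row 4: -4*4=-16, 3*4=12, -2*1=-2, -2*8=-16 => row sum = -22
Total = -18 + 96 + 47 + -22 = 103

103


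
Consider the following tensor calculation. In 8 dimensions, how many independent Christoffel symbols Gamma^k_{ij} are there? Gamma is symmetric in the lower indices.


Christoffel symbols Gamma^k_{ij} are symmetric in i,j, so there are d * d(d+1)/2 independent symbols.
d = 8
d(d+1)/2 = 8 * 9 / 2 = 36
Total = 8 * 36 = 288

288


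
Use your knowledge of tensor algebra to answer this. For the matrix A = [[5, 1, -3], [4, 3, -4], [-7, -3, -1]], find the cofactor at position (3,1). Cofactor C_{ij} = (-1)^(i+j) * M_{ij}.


To find cofactor C_{31}, delete row 3 and column 1.
The resulting 2x2 submatrix is: [[1, -3], [3, -4]]
Minor M_{31} = 1*-4 - -3*3
  = -4 - -9 = 5
Sign = (-1)^(3+1) = (-1)^4 = 1
Cofactor C_{31} = 1 * 5 = 5

5


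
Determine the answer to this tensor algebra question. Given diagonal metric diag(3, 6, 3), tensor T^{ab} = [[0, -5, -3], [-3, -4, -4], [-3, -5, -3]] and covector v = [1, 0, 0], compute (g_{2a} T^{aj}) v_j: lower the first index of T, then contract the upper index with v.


Step 1: lower the first index. For a diagonal metric, g_{ia} T^{aj} = g_{ii} T^{ij} (no sum on i).
g_{22} = 6
S_2{}^1 = 6 * T^{21} = 6 * -3 = -18
S_2{}^2 = 6 * T^{22} = 6 * -4 = -24
S_2{}^3 = 6 * T^{23} = 6 * -4 = -24
Step 2: contract S_2{}^j with v_j.
S_2{}^1 * v_1 = -18 * 1 = -18
S_2{}^2 * v_2 = -24 * 0 = 0
S_2{}^3 * v_3 = -24 * 0 = 0
Result = -18 + 0 + 0 = -18

-18


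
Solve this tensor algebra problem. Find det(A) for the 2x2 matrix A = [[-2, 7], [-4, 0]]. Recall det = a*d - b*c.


For a 2x2 matrix [[a, b], [c, d]], det = a*d - b*c.
a = -2, b = 7, c = -4, d = 0
a*d = -2 * 0 = 0
b*c = 7 * -4 = -28
det = 0 - -28 = 28

28


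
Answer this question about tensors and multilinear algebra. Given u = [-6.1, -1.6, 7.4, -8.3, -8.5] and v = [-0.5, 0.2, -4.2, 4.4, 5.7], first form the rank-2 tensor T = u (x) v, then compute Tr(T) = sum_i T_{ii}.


The outer product gives T_{ij} = u_i v_j.
The trace (contraction) is Tr(T) = sum_i T_{ii} = sum_i u_i v_i.
Diagonal entries:
T_{11} = u_1 * v_1 = -6.1 * -0.5 = 3.05
T_{22} = u_2 * v_2 = -1.6 * 0.2 = -0.32
T_{33} = u_3 * v_3 = 7.4 * -4.2 = -31.08
T_{44} = u_4 * v_4 = -8.3 * 4.4 = -36.52
T_{55} = u_5 * v_5 = -8.5 * 5.7 = -48.45
Tr(T) = 3.05 + -0.32 + -31.08 + -36.52 + -48.45 = -113.32

-113.32


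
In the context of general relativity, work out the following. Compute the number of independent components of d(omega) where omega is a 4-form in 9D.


The exterior derivative of a p-form is a (p+1)-form.
Its number of independent components is C(n, p+1).
n = 9, p+1 = 5
C(9, 5) = 126

126


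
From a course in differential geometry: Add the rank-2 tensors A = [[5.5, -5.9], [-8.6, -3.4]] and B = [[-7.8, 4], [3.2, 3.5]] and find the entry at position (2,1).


Tensor addition is component-wise: (A + B)_{ij} = A_{ij} + B_{ij}.
A_{21} = -8.6
B_{21} = 3.2
(A + B)_{21} = -8.6 + 3.2 = -5.4

-5.4


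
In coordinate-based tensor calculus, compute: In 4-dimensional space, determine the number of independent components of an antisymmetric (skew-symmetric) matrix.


An antisymmetric rank-2 tensor satisfies A_{ij} = -A_{ji}, so diagonal entries are zero.
The independent components are the upper-triangular entries: C(n, 2) = n(n-1)/2.
n = 4
C(4, 2) = 4 * 3 / 2 = 12 / 2 = 6

6


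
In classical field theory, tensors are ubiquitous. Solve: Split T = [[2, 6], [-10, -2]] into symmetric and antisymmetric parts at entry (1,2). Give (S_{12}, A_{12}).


T_{12} = 6
T_{21} = -10
S_{12} = (6 + -10)/2 = -4/2 = -2
A_{12} = (6 - -10)/2 = 16/2 = 8
Check: S + A = -2 + 8 = 6 = T_{12}.

(-2, 8)


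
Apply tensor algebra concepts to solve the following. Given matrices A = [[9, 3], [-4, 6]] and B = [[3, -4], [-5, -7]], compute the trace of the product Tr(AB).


Tr(AB) = sum_i (AB)_{ii} where (AB)_{ii} = sum_k A_{ik} B_{ki}.
(AB)_{11} = 9*3 + 3*-5 = 12
(AB)_{22} = -4*-4 + 6*-7 = -26
Tr(AB) = 12 + -26 = -14

-14


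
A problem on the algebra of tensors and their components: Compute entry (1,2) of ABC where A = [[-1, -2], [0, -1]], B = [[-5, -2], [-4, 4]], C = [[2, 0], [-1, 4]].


(ABC)_{12} = sum_m (AB)_{1m} C_{m2}. First compute row 1 of AB.
(AB)_{11} = -1*-5 + -2*-4 = 13
(AB)_{12} = -1*-2 + -2*4 = -6
Now contract with column 2 of C:
(AB)_{11} * C_{12} = 13 * 0 = 0
(AB)_{12} * C_{22} = -6 * 4 = -24
(ABC)_{12} = 0 + -24 = -24

-24


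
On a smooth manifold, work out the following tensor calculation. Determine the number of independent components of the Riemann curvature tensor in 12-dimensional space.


The Riemann tensor in d dimensions has d^2(d^2 - 1)/12 independent components.
d = 12, so d^2 = 144
d^2 - 1 = 143
d^2(d^2 - 1) = 144 * 143 = 20592
Divide by 12: 20592 / 12 = 1716

1716


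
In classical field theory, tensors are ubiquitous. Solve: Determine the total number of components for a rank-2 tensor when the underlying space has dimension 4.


The number of components of a rank-r tensor in d dimensions is d^r.
Here d = 4 and r = 2.
4^2 = 16

16


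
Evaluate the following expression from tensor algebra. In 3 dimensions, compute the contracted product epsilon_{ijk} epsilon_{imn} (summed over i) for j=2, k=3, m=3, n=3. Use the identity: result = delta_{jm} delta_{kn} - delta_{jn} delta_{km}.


Using the identity: epsilon_{ijk} epsilon_{imn} = delta_{jm} delta_{kn} - delta_{jn} delta_{km}.
delta_{23} = 0
delta_{33} = 1
delta_{23} = 0
delta_{33} = 1
Result = 0 * 1 - 0 * 1 = 0 - 0 = 0

0


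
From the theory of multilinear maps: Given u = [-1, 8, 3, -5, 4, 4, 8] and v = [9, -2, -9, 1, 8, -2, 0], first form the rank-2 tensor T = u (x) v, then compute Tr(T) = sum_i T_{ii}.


The outer product gives T_{ij} = u_i v_j.
The trace (contraction) is Tr(T) = sum_i T_{ii} = sum_i u_i v_i.
Diagonal entries:
T_{11} = u_1 * v_1 = -1 * 9 = -9
T_{22} = u_2 * v_2 = 8 * -2 = -16
T_{33} = u_3 * v_3 = 3 * -9 = -27
T_{44} = u_4 * v_4 = -5 * 1 = -5
T_{55} = u_5 * v_5 = 4 * 8 = 32
T_{66} = u_6 * v_6 = 4 * -2 = -8
T_{77} = u_7 * v_7 = 8 * 0 = 0
Tr(T) = -9 + -16 + -27 + -5 + 32 + -8 + 0 = -33

-33


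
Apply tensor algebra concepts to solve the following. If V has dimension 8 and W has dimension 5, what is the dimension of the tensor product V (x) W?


The dimension of a tensor product is the product of dimensions.
dim(V) = 8, dim(W) = 5
dim(V (x) W) = 8 * 5 = 40

40


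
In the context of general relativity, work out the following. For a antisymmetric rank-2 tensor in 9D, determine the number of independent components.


A antisymmetric rank-2 tensor in d dimensions has d(d-1)/2 independent components.
d = 9
d(d-1)/2 = 9 * 8 / 2 = 72 / 2 = 36

36


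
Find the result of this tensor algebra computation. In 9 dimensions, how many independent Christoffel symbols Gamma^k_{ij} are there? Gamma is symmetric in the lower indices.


Christoffel symbols Gamma^k_{ij} are symmetric in i,j, so there are d * d(d+1)/2 independent symbols.
d = 9
d(d+1)/2 = 9 * 10 / 2 = 45
Total = 9 * 45 = 405

405


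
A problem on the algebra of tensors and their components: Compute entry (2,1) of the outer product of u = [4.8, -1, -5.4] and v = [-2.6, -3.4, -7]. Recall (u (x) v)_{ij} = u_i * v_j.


The outer product entry T_{ij} = u_i * v_j.
We need i=2, j=1.
u_2 = -1, v_1 = -2.6
T_{2,1} = -1 * -2.6 = 2.6

2.6


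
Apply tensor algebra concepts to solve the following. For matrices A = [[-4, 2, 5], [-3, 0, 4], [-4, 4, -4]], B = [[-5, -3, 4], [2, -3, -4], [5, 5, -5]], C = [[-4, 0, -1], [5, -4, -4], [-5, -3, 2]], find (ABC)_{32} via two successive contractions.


(ABC)_{32} = sum_m (AB)_{3m} C_{m2}. First compute row 3 of AB.
(AB)_{31} = -4*-5 + 4*2 + -4*5 = 8
(AB)_{32} = -4*-3 + 4*-3 + -4*5 = -20
(AB)_{33} = -4*4 + 4*-4 + -4*-5 = -12
Now contract with column 2 of C:
(AB)_{31} * C_{12} = 8 * 0 = 0
(AB)_{32} * C_{22} = -20 * -4 = 80
(AB)_{33} * C_{32} = -12 * -3 = 36
(ABC)_{32} = 0 + 80 + 36 = 116

116


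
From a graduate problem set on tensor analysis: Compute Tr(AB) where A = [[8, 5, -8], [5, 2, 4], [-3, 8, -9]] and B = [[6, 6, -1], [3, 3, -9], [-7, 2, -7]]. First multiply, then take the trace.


Tr(AB) = sum_i (AB)_{ii} where (AB)_{ii} = sum_k A_{ik} B_{ki}.
(AB)_{11} = 8*6 + 5*3 + -8*-7 = 119
(AB)_{22} = 5*6 + 2*3 + 4*2 = 44
(AB)_{33} = -3*-1 + 8*-9 + -9*-7 = -6
Tr(AB) = 119 + 44 + -6 = 157

157


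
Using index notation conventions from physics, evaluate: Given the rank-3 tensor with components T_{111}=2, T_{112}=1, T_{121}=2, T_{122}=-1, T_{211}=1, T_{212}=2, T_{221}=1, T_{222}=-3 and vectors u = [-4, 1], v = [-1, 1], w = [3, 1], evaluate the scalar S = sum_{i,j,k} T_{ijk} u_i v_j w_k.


S = sum over i,j,k of T_{ijk} u_i v_j w_k. Expanding all 8 terms:
T_{111}*u_1*v_1*w_1 = 2*-4*-1*3 = 24  (running total: 24)
T_{112}*u_1*v_1*w_2 = 1*-4*-1*1 = 4  (running total: 28)
T_{121}*u_1*v_2*w_1 = 2*-4*1*3 = -24  (running total: 4)
T_{122}*u_1*v_2*w_2 = -1*-4*1*1 = 4  (running total: 8)
T_{211}*u_2*v_1*w_1 = 1*1*-1*3 = -3  (running total: 5)
T_{212}*u_2*v_1*w_2 = 2*1*-1*1 = -2  (running total: 3)
T_{221}*u_2*v_2*w_1 = 1*1*1*3 = 3  (running total: 6)
T_{222}*u_2*v_2*w_2 = -3*1*1*1 = -3  (running total: 3)
S = 3

3


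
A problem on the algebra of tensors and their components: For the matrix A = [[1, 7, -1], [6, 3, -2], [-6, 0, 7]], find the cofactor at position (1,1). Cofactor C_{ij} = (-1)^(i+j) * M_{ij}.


To find cofactor C_{11}, delete row 1 and column 1.
The resulting 2x2 submatrix is: [[3, -2], [0, 7]]
Minor M_{11} = 3*7 - -2*0
  = 21 - 0 = 21
Sign = (-1)^(1+1) = (-1)^2 = 1
Cofactor C_{11} = 1 * 21 = 21

21


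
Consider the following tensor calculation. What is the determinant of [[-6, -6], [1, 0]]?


For a 2x2 matrix [[a, b], [c, d]], det = a*d - b*c.
a = -6, b = -6, c = 1, d = 0
a*d = -6 * 0 = 0
b*c = -6 * 1 = -6
det = 0 - -6 = 6

6


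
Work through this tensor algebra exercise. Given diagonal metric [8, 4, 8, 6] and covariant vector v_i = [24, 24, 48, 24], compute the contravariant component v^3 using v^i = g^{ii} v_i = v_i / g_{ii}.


To raise an index with a diagonal metric: v^i = v_i / g_{ii}.
For index 3: v_3 = 48, g_{33} = 8
v^3 = 48 / 8 = 6

6


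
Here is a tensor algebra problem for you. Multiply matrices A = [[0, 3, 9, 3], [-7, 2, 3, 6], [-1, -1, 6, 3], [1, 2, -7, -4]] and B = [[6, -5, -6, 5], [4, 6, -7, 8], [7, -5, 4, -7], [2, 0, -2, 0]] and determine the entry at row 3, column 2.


(AB)_{ij} = sum_k A_{ik} B_{kj}.
For i=3, j=2:
A_{31} * B_{12} = -1 * -5 = 5
A_{32} * B_{22} = -1 * 6 = -6
A_{33} * B_{32} = 6 * -5 = -30
A_{34} * B_{42} = 3 * 0 = 0
Sum = 5 + -6 + -30 + 0 = -31

-31


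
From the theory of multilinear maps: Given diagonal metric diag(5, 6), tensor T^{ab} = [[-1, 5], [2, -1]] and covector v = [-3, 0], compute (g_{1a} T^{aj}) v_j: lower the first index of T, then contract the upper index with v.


Step 1: lower the first index. For a diagonal metric, g_{ia} T^{aj} = g_{ii} T^{ij} (no sum on i).
g_{11} = 5
S_1{}^1 = 5 * T^{11} = 5 * -1 = -5
S_1{}^2 = 5 * T^{12} = 5 * 5 = 25
Step 2: contract S_1{}^j with v_j.
S_1{}^1 * v_1 = -5 * -3 = 15
S_1{}^2 * v_2 = 25 * 0 = 0
Result = 15 + 0 = 15

15


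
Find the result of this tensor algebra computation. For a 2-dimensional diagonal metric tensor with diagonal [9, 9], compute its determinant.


For a diagonal metric, the determinant is the product of diagonal entries.
Diagonal entries: 9, 9
det(g) = 9 * 9 = 81

81


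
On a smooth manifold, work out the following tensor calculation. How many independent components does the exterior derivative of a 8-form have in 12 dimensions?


The exterior derivative of a p-form is a (p+1)-form.
Its number of independent components is C(n, p+1).
n = 12, p+1 = 9
C(12, 9) = 220

220


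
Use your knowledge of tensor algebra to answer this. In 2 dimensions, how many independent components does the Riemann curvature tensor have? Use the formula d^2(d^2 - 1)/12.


The Riemann tensor in d dimensions has d^2(d^2 - 1)/12 independent components.
d = 2, so d^2 = 4
d^2 - 1 = 3
d^2(d^2 - 1) = 4 * 3 = 12
Divide by 12: 12 / 12 = 1

1


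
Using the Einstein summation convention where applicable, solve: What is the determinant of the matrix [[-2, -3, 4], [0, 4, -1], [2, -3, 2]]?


Expanding along the first row, det(A) = a11*M_11 - a12*M_12 + a13*M_13, where M_1j is the (1,j) minor.
Minor M_11 = 4*2 - -1*-3 = 5
Minor M_12 = 0*2 - -1*2 = 2
Minor M_13 = 0*-3 - 4*2 = -8
det = -2*(5) - -3*(2) + 4*(-8)
    = -10 - -6 + -32
    = -36

-36


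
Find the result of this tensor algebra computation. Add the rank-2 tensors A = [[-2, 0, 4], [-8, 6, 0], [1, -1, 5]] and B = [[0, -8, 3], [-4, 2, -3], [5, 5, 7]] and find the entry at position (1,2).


Tensor addition is component-wise: (A + B)_{ij} = A_{ij} + B_{ij}.
A_{12} = 0
B_{12} = -8
(A + B)_{12} = 0 + -8 = -8

-8


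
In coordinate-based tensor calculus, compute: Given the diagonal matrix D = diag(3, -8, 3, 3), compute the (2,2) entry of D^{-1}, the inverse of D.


For a diagonal matrix, the inverse has entries (D^{-1})_{ii} = 1/d_{ii}.
The diagonal entries are: d_{11} = 3, d_{22} = -8, d_{33} = 3, d_{44} = 3
We need (D^{-1})_{22} = 1/d_{22} = 1/-8 = -1/8

-1/8


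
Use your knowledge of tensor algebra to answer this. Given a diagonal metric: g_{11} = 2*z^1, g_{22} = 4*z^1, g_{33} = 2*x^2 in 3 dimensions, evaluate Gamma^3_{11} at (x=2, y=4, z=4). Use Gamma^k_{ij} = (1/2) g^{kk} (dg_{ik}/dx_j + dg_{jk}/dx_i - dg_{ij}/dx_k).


For a diagonal metric, Gamma^k_{ij} = (1/2) g^{kk} (dg_{ik}/dx_j + dg_{jk}/dx_i - dg_{ij}/dx_k).
The metric is diagonal, so g_{ab} = 0 for a != b.
At the given point: g_{11} = 8, g_{22} = 16, g_{33} = 8
g^{33} = 1/8
dg_{13}/dx_1 = 0 (off-diagonal)
dg_{13}/dx_1 = 0 (off-diagonal)
dg_{11}/dx_3 = dg_{11}/dx_3 = 2
Numerator = 0 + 0 - 2 = -2
Gamma^3_{11} = -2 / (2 * 8) = -1/8

-1/8


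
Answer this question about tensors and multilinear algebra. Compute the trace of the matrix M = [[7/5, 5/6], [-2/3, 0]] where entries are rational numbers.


The trace is the sum of diagonal entries.
Diagonal: M[1,1] = 7/5, M[2,2] = 0
Tr(M) = 7/5 + 0
Computing step by step:
After adding M[1,1]: 7/5
After adding M[2,2]: 7/5
Tr(M) = 7/5

7/5


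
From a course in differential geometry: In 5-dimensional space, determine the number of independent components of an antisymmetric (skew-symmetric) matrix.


An antisymmetric rank-2 tensor satisfies A_{ij} = -A_{ji}, so diagonal entries are zero.
The independent components are the upper-triangular entries: C(n, 2) = n(n-1)/2.
n = 5
C(5, 2) = 5 * 4 / 2 = 20 / 2 = 10

10
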